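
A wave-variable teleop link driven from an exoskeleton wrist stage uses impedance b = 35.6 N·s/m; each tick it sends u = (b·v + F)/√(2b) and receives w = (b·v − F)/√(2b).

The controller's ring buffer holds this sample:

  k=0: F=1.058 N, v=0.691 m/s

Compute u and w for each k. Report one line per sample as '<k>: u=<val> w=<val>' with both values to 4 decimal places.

0: u=3.0407 w=2.7899

k=0: b·v=35.6×0.691=24.5996; √(2b)=8.4380; u=(24.5996+1.058)/8.4380=3.0407, w=(24.5996−1.058)/8.4380=2.7899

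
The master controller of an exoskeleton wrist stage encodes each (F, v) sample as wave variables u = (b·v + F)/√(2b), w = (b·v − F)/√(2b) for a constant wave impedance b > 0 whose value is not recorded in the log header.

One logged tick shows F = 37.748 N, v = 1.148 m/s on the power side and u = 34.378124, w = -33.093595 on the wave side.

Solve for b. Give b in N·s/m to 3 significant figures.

u + w = 1.284529;  u + w = √(2b)·v, so √(2b) = 1.284529/1.148 = 1.118928.
b = (√(2b))²/2 = 1.251999/2 = 0.626000.
(Check via u − w = 2F/√(2b): u − w = 67.471719, 2F/√(2b) = 67.471741.)

b = 0.626 N·s/m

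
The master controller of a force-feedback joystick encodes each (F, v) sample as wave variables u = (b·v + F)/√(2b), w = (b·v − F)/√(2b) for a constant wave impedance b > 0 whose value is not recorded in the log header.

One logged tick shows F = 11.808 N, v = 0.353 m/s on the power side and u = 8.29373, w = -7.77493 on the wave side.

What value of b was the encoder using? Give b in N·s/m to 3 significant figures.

b = 1.08 N·s/m

u + w = 0.51880;  u + w = √(2b)·v, so √(2b) = 0.51880/0.353 = 1.46969.
b = (√(2b))²/2 = 2.15998/2 = 1.07999.
(Check via u − w = 2F/√(2b): u − w = 16.06866, 2F/√(2b) = 16.06871.)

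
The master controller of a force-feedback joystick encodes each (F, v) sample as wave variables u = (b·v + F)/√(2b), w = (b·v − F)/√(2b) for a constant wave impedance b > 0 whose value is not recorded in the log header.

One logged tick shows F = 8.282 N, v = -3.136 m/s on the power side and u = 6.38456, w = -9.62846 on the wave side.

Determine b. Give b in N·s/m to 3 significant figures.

b = 0.535 N·s/m

u + w = -3.24390;  u + w = √(2b)·v, so √(2b) = -3.24390/(-3.136) = 1.03441.
b = (√(2b))²/2 = 1.07000/2 = 0.53500.
(Check via u − w = 2F/√(2b): u − w = 16.01302, 2F/√(2b) = 16.01304.)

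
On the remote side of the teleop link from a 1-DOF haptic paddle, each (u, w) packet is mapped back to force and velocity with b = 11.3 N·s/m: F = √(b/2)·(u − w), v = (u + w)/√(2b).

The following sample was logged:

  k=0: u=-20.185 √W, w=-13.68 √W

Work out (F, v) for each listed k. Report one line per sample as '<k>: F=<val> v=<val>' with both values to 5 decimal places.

0: F=-15.46221 v=-7.12356

k=0: u−w=-6.50500, u+w=-33.86500; √(b/2)=2.37697, √(2b)=4.75395; F=2.37697×(-6.505)=-15.46221, v=-33.86500/4.75395=-7.12356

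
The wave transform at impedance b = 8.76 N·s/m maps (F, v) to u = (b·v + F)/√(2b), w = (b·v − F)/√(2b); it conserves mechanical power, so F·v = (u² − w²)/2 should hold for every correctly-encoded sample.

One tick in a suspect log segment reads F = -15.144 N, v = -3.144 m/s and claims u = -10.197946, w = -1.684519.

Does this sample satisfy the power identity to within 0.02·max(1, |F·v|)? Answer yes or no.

no

F·v = (-15.144)×(-3.144) = 47.612736 W.
(u² − w²)/2 = (103.998103 − 2.837604)/2 = 50.580249 W.
|Δ| = 2.967513;  2% of max(1, |F·v|) = 0.952255.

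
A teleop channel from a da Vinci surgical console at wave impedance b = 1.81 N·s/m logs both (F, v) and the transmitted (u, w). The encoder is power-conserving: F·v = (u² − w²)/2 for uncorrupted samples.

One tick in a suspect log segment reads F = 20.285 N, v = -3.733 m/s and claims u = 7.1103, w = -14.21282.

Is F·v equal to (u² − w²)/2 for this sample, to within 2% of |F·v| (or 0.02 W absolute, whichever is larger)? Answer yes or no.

yes

F·v = 20.285×(-3.733) = -75.7239 W.
(u² − w²)/2 = (50.5564 − 202.0043)/2 = -75.7239 W.
|Δ| = 0.0000;  2% of max(1, |F·v|) = 1.5145.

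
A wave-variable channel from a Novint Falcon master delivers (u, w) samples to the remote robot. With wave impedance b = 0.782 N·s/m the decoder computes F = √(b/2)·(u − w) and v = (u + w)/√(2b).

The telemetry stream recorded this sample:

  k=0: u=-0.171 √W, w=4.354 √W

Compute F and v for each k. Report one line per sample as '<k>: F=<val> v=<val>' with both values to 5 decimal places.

k=0: u−w=-4.52500, u+w=4.18300; √(b/2)=0.62530, √(2b)=1.25060; F=0.62530×(-4.525)=-2.82948, v=4.18300/1.25060=3.34479

0: F=-2.82948 v=3.34479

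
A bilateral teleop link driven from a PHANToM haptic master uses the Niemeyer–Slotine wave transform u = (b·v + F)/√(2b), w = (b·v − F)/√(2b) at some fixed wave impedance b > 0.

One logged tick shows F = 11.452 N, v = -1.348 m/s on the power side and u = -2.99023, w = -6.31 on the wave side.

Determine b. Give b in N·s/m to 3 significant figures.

b = 23.8 N·s/m

u + w = -9.3002;  u + w = √(2b)·v, so √(2b) = -9.3002/(-1.348) = 6.8993.
b = (√(2b))²/2 = 47.6001/2 = 23.8000.
(Check via u − w = 2F/√(2b): u − w = 3.3198, 2F/√(2b) = 3.3198.)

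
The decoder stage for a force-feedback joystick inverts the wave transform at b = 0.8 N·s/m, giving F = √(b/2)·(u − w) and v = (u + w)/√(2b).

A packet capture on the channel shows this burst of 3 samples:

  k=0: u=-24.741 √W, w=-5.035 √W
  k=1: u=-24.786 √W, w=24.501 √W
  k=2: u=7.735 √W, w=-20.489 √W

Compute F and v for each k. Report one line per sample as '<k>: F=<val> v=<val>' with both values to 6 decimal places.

k=0: u−w=-19.706000, u+w=-29.776000; √(b/2)=0.632456, √(2b)=1.264911; F=0.632456×(-19.706)=-12.463169, v=-29.776000/1.264911=-23.539995
k=1: u−w=-49.287000, u+w=-0.285000; √(b/2)=0.632456, √(2b)=1.264911; F=0.632456×(-49.287)=-31.171836, v=-0.285000/1.264911=-0.225312
k=2: u−w=28.224000, u+w=-12.754000; √(b/2)=0.632456, √(2b)=1.264911; F=0.632456×28.224=17.850425, v=-12.754000/1.264911=-10.082922

0: F=-12.463169 v=-23.539995
1: F=-31.171836 v=-0.225312
2: F=17.850425 v=-10.082922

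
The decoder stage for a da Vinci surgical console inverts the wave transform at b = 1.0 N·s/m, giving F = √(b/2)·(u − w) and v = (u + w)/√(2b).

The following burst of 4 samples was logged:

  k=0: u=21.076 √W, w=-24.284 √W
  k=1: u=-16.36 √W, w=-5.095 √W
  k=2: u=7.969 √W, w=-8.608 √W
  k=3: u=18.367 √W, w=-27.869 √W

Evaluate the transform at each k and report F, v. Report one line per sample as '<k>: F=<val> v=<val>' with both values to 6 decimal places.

0: F=32.074364 v=-2.268399
1: F=-7.965558 v=-15.170976
2: F=11.721709 v=-0.451841
3: F=32.693789 v=-6.718929

k=0: u−w=45.360000, u+w=-3.208000; √(b/2)=0.707107, √(2b)=1.414214; F=0.707107×45.36=32.074364, v=-3.208000/1.414214=-2.268399
k=1: u−w=-11.265000, u+w=-21.455000; √(b/2)=0.707107, √(2b)=1.414214; F=0.707107×(-11.265)=-7.965558, v=-21.455000/1.414214=-15.170976
k=2: u−w=16.577000, u+w=-0.639000; √(b/2)=0.707107, √(2b)=1.414214; F=0.707107×16.577=11.721709, v=-0.639000/1.414214=-0.451841
k=3: u−w=46.236000, u+w=-9.502000; √(b/2)=0.707107, √(2b)=1.414214; F=0.707107×46.236=32.693789, v=-9.502000/1.414214=-6.718929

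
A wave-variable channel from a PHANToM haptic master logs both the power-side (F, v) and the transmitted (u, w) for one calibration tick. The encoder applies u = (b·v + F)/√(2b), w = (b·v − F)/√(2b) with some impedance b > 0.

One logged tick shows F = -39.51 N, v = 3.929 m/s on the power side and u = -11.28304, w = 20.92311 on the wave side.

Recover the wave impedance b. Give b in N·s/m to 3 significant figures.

b = 3.01 N·s/m

u + w = 9.6401;  u + w = √(2b)·v, so √(2b) = 9.6401/3.929 = 2.4536.
b = (√(2b))²/2 = 6.0200/2 = 3.0100.
(Check via u − w = 2F/√(2b): u − w = -32.2062, 2F/√(2b) = -32.2062.)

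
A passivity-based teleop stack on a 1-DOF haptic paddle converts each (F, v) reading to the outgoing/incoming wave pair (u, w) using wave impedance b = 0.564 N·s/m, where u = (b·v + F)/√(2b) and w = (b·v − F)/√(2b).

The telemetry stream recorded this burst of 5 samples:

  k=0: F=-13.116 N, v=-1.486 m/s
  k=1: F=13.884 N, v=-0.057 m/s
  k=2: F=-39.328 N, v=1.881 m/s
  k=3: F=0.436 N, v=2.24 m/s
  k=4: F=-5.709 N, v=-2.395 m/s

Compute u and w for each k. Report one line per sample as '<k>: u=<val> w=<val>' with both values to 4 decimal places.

0: u=-13.1385 w=11.5603
1: u=13.0423 w=-13.1028
2: u=-36.0306 w=38.0283
3: u=1.6000 w=0.7790
4: u=-6.6472 w=4.1035

k=0: b·v=0.564×(-1.486)=-0.8381; √(2b)=1.0621; u=(-0.8381+(-13.116))/1.0621=-13.1385, w=(-0.8381−(-13.116))/1.0621=11.5603
k=1: b·v=0.564×(-0.057)=-0.0321; √(2b)=1.0621; u=(-0.0321+13.884)/1.0621=13.0423, w=(-0.0321−13.884)/1.0621=-13.1028
k=2: b·v=0.564×1.881=1.0609; √(2b)=1.0621; u=(1.0609+(-39.328))/1.0621=-36.0306, w=(1.0609−(-39.328))/1.0621=38.0283
k=3: b·v=0.564×2.24=1.2634; √(2b)=1.0621; u=(1.2634+0.436)/1.0621=1.6000, w=(1.2634−0.436)/1.0621=0.7790
k=4: b·v=0.564×(-2.395)=-1.3508; √(2b)=1.0621; u=(-1.3508+(-5.709))/1.0621=-6.6472, w=(-1.3508−(-5.709))/1.0621=4.1035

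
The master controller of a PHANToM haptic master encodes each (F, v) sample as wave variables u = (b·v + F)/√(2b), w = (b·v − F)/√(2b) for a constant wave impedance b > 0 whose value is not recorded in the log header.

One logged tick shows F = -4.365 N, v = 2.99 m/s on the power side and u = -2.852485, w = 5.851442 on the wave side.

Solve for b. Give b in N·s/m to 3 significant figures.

b = 0.503 N·s/m

u + w = 2.998957;  u + w = √(2b)·v, so √(2b) = 2.998957/2.99 = 1.002996.
b = (√(2b))²/2 = 1.006000/2 = 0.503000.
(Check via u − w = 2F/√(2b): u − w = -8.703927, 2F/√(2b) = -8.703926.)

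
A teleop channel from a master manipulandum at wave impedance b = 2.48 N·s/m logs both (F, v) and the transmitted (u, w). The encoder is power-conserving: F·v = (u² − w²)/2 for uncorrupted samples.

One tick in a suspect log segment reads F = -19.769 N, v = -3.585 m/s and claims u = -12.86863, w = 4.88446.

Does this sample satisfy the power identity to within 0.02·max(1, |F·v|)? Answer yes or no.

yes

F·v = (-19.769)×(-3.585) = 70.87186 W.
(u² − w²)/2 = (165.60164 − 23.85795)/2 = 70.87184 W.
|Δ| = 0.00002;  2% of max(1, |F·v|) = 1.41744.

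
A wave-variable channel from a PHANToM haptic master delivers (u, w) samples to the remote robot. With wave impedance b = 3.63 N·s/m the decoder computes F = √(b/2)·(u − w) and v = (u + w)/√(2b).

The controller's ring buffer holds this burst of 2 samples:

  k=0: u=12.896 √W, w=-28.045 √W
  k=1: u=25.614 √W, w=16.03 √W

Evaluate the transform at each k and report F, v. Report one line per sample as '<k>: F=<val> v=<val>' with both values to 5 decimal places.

0: F=55.15651 v=-5.62232
1: F=12.91175 v=15.45554

k=0: u−w=40.94100, u+w=-15.14900; √(b/2)=1.34722, √(2b)=2.69444; F=1.34722×40.941=55.15651, v=-15.14900/2.69444=-5.62232
k=1: u−w=9.58400, u+w=41.64400; √(b/2)=1.34722, √(2b)=2.69444; F=1.34722×9.584=12.91175, v=41.64400/2.69444=15.45554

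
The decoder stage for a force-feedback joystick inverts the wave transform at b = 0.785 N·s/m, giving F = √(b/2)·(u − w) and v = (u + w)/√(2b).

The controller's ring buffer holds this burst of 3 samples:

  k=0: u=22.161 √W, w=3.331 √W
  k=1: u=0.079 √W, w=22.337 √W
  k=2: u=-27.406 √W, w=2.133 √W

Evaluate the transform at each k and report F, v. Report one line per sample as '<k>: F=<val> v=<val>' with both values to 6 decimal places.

0: F=11.796961 v=20.344831
1: F=-13.944597 v=17.889916
2: F=-18.506130 v=-20.170050

k=0: u−w=18.830000, u+w=25.492000; √(b/2)=0.626498, √(2b)=1.252996; F=0.626498×18.83=11.796961, v=25.492000/1.252996=20.344831
k=1: u−w=-22.258000, u+w=22.416000; √(b/2)=0.626498, √(2b)=1.252996; F=0.626498×(-22.258)=-13.944597, v=22.416000/1.252996=17.889916
k=2: u−w=-29.539000, u+w=-25.273000; √(b/2)=0.626498, √(2b)=1.252996; F=0.626498×(-29.539)=-18.506130, v=-25.273000/1.252996=-20.170050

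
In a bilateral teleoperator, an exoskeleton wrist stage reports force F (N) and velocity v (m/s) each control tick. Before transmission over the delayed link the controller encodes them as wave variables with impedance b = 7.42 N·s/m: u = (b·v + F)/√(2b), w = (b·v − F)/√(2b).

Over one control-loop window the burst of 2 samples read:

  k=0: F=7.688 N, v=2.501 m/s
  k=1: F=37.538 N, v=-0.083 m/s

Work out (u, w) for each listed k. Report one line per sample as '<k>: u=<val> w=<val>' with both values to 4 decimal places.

k=0: b·v=7.42×2.501=18.5574; √(2b)=3.8523; u=(18.5574+7.688)/3.8523=6.8130, w=(18.5574−7.688)/3.8523=2.8216
k=1: b·v=7.42×(-0.083)=-0.6159; √(2b)=3.8523; u=(-0.6159+37.538)/3.8523=9.5845, w=(-0.6159−37.538)/3.8523=-9.9042

0: u=6.8130 w=2.8216
1: u=9.5845 w=-9.9042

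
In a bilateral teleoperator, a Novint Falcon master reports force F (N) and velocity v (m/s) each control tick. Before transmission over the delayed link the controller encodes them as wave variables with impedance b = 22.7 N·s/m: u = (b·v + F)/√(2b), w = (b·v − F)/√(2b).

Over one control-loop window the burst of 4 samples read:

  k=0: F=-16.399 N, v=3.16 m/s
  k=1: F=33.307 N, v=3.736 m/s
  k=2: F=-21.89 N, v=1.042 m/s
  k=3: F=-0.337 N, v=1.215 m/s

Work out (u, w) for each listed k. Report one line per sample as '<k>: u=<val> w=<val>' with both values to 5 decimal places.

0: u=8.21214 w=13.07979
1: u=17.52969 w=7.64330
2: u=0.26171 w=6.75923
3: u=4.04329 w=4.14332

k=0: b·v=22.7×3.16=71.73200; √(2b)=6.73795; u=(71.73200+(-16.399))/6.73795=8.21214, w=(71.73200−(-16.399))/6.73795=13.07979
k=1: b·v=22.7×3.736=84.80720; √(2b)=6.73795; u=(84.80720+33.307)/6.73795=17.52969, w=(84.80720−33.307)/6.73795=7.64330
k=2: b·v=22.7×1.042=23.65340; √(2b)=6.73795; u=(23.65340+(-21.89))/6.73795=0.26171, w=(23.65340−(-21.89))/6.73795=6.75923
k=3: b·v=22.7×1.215=27.58050; √(2b)=6.73795; u=(27.58050+(-0.337))/6.73795=4.04329, w=(27.58050−(-0.337))/6.73795=4.14332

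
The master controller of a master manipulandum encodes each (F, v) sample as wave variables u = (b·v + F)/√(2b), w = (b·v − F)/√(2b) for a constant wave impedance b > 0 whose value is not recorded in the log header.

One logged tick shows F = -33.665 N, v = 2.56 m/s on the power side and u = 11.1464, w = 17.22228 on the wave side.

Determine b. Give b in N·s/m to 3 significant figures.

b = 61.4 N·s/m

u + w = 28.3687;  u + w = √(2b)·v, so √(2b) = 28.3687/2.56 = 11.0815.
b = (√(2b))²/2 = 122.8000/2 = 61.4000.
(Check via u − w = 2F/√(2b): u − w = -6.0759, 2F/√(2b) = -6.0759.)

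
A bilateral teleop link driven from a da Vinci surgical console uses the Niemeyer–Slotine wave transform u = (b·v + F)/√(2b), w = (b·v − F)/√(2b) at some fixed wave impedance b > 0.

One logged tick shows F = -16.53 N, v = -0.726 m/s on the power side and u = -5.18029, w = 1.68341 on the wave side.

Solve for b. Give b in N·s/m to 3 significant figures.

b = 11.6 N·s/m

u + w = -3.4969;  u + w = √(2b)·v, so √(2b) = -3.4969/(-0.726) = 4.8166.
b = (√(2b))²/2 = 23.2000/2 = 11.6000.
(Check via u − w = 2F/√(2b): u − w = -6.8637, 2F/√(2b) = -6.8637.)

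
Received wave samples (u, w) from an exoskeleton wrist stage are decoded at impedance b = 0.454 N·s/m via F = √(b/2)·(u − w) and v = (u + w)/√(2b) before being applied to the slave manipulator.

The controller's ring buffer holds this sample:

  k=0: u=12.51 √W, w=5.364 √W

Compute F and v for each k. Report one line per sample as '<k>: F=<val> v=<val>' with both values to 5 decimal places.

0: F=3.40468 v=18.75767

k=0: u−w=7.14600, u+w=17.87400; √(b/2)=0.47645, √(2b)=0.95289; F=0.47645×7.146=3.40468, v=17.87400/0.95289=18.75767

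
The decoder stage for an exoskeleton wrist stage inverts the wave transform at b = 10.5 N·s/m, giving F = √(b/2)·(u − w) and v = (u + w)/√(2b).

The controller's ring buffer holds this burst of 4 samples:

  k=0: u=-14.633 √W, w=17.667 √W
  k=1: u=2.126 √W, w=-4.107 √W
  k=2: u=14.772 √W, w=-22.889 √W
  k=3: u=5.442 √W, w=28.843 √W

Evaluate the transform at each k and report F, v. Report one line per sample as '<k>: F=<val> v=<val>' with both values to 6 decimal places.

0: F=-74.008597 v=0.662073
1: F=14.281597 v=-0.432290
2: F=86.292192 v=-1.771275
3: F=-53.618427 v=7.481600

k=0: u−w=-32.300000, u+w=3.034000; √(b/2)=2.291288, √(2b)=4.582576; F=2.291288×(-32.3)=-74.008597, v=3.034000/4.582576=0.662073
k=1: u−w=6.233000, u+w=-1.981000; √(b/2)=2.291288, √(2b)=4.582576; F=2.291288×6.233=14.281597, v=-1.981000/4.582576=-0.432290
k=2: u−w=37.661000, u+w=-8.117000; √(b/2)=2.291288, √(2b)=4.582576; F=2.291288×37.661=86.292192, v=-8.117000/4.582576=-1.771275
k=3: u−w=-23.401000, u+w=34.285000; √(b/2)=2.291288, √(2b)=4.582576; F=2.291288×(-23.401)=-53.618427, v=34.285000/4.582576=7.481600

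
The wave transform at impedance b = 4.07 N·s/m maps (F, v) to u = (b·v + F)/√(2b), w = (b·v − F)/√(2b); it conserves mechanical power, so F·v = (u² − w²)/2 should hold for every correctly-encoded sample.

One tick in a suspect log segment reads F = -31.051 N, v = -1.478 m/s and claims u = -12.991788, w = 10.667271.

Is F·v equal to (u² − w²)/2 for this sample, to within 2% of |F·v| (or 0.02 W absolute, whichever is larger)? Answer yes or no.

no

F·v = (-31.051)×(-1.478) = 45.893378 W.
(u² − w²)/2 = (168.786555 − 113.790671)/2 = 27.497942 W.
|Δ| = 18.395436;  2% of max(1, |F·v|) = 0.917868.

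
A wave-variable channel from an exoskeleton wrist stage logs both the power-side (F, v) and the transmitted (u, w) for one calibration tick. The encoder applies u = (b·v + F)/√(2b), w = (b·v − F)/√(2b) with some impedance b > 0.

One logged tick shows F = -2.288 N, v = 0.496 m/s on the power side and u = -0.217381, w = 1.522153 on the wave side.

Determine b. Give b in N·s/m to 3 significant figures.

u + w = 1.304772;  u + w = √(2b)·v, so √(2b) = 1.304772/0.496 = 2.630589.
b = (√(2b))²/2 = 6.919997/2 = 3.459998.
(Check via u − w = 2F/√(2b): u − w = -1.739534, 2F/√(2b) = -1.739535.)

b = 3.46 N·s/m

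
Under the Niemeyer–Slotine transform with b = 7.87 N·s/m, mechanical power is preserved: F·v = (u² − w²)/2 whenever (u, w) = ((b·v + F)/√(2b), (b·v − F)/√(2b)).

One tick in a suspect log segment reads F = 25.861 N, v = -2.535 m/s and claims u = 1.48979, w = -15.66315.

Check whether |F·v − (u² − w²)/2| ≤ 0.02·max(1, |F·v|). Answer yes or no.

F·v = 25.861×(-2.535) = -65.5576 W.
(u² − w²)/2 = (2.2195 − 245.3343)/2 = -121.5574 W.
|Δ| = 55.9998;  2% of max(1, |F·v|) = 1.3112.

no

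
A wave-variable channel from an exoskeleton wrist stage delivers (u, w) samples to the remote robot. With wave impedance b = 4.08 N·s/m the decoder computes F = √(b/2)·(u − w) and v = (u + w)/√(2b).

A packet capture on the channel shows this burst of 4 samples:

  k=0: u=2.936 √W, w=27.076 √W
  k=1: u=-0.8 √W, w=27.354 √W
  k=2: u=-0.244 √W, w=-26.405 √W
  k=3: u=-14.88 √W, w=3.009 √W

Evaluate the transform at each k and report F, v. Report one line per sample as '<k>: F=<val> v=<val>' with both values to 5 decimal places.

k=0: u−w=-24.14000, u+w=30.01200; √(b/2)=1.42829, √(2b)=2.85657; F=1.42829×(-24.14)=-34.47882, v=30.01200/2.85657=10.50630
k=1: u−w=-28.15400, u+w=26.55400; √(b/2)=1.42829, √(2b)=2.85657; F=1.42829×(-28.154)=-40.21196, v=26.55400/2.85657=9.29576
k=2: u−w=26.16100, u+w=-26.64900; √(b/2)=1.42829, √(2b)=2.85657; F=1.42829×26.161=37.36538, v=-26.64900/2.85657=-9.32902
k=3: u−w=-17.88900, u+w=-11.87100; √(b/2)=1.42829, √(2b)=2.85657; F=1.42829×(-17.889)=-25.55060, v=-11.87100/2.85657=-4.15568

0: F=-34.47882 v=10.50630
1: F=-40.21196 v=9.29576
2: F=37.36538 v=-9.32902
3: F=-25.55060 v=-4.15568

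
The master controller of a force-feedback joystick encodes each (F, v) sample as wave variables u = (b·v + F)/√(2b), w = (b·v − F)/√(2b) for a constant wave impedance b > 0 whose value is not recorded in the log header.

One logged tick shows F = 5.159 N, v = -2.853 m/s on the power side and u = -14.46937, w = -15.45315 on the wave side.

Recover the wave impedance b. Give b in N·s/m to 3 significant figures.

u + w = -29.92252;  u + w = √(2b)·v, so √(2b) = -29.92252/(-2.853) = 10.48809.
b = (√(2b))²/2 = 110.00003/2 = 55.00001.
(Check via u − w = 2F/√(2b): u − w = 0.98378, 2F/√(2b) = 0.98378.)

b = 55 N·s/m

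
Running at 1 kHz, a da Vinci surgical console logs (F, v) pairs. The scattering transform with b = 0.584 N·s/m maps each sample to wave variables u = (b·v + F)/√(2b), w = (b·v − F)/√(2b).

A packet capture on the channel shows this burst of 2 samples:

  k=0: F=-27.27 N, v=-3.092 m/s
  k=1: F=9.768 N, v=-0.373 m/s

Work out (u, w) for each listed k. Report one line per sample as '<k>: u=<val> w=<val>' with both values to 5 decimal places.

0: u=-26.90352 w=23.56187
1: u=8.83669 w=-9.23981

k=0: b·v=0.584×(-3.092)=-1.80573; √(2b)=1.08074; u=(-1.80573+(-27.27))/1.08074=-26.90352, w=(-1.80573−(-27.27))/1.08074=23.56187
k=1: b·v=0.584×(-0.373)=-0.21783; √(2b)=1.08074; u=(-0.21783+9.768)/1.08074=8.83669, w=(-0.21783−9.768)/1.08074=-9.23981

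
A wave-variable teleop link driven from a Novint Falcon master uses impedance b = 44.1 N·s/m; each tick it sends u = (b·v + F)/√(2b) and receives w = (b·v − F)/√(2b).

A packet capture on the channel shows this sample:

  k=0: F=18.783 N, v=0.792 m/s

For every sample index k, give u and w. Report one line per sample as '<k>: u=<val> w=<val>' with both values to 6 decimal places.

k=0: b·v=44.1×0.792=34.927200; √(2b)=9.391486; u=(34.927200+18.783)/9.391486=5.719031, w=(34.927200−18.783)/9.391486=1.719025

0: u=5.719031 w=1.719025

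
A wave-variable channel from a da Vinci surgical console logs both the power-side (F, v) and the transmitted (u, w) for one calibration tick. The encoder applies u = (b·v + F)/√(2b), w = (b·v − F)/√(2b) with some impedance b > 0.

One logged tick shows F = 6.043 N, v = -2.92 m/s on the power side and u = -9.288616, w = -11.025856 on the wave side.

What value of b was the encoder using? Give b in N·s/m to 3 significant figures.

u + w = -20.314472;  u + w = √(2b)·v, so √(2b) = -20.314472/(-2.92) = 6.957011.
b = (√(2b))²/2 = 48.400001/2 = 24.200001.
(Check via u − w = 2F/√(2b): u − w = 1.737240, 2F/√(2b) = 1.737240.)

b = 24.2 N·s/m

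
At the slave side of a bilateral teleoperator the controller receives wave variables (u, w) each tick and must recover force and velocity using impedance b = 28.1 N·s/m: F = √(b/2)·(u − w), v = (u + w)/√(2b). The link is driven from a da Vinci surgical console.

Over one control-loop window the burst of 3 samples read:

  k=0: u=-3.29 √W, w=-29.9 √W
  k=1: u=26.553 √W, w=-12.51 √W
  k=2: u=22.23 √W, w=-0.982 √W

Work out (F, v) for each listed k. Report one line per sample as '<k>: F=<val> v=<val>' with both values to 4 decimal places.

k=0: u−w=26.6100, u+w=-33.1900; √(b/2)=3.7483, √(2b)=7.4967; F=3.7483×26.61=99.7431, v=-33.1900/7.4967=-4.4273
k=1: u−w=39.0630, u+w=14.0430; √(b/2)=3.7483, √(2b)=7.4967; F=3.7483×39.063=146.4211, v=14.0430/7.4967=1.8732
k=2: u−w=23.2120, u+w=21.2480; √(b/2)=3.7483, √(2b)=7.4967; F=3.7483×23.212=87.0063, v=21.2480/7.4967=2.8343

0: F=99.7431 v=-4.4273
1: F=146.4211 v=1.8732
2: F=87.0063 v=2.8343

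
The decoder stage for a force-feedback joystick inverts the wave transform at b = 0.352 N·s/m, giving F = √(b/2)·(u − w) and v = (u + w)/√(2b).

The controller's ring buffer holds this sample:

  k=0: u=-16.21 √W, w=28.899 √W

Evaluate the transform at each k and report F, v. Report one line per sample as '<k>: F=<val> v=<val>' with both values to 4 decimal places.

0: F=-18.9243 v=15.1231

k=0: u−w=-45.1090, u+w=12.6890; √(b/2)=0.4195, √(2b)=0.8390; F=0.4195×(-45.109)=-18.9243, v=12.6890/0.8390=15.1231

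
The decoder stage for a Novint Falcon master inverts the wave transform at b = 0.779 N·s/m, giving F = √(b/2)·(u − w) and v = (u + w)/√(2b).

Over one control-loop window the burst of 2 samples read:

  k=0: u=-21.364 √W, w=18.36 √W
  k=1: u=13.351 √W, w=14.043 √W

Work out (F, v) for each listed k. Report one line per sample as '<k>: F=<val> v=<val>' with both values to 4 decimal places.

k=0: u−w=-39.7240, u+w=-3.0040; √(b/2)=0.6241, √(2b)=1.2482; F=0.6241×(-39.724)=-24.7917, v=-3.0040/1.2482=-2.4067
k=1: u−w=-0.6920, u+w=27.3940; √(b/2)=0.6241, √(2b)=1.2482; F=0.6241×(-0.692)=-0.4319, v=27.3940/1.2482=21.9468

0: F=-24.7917 v=-2.4067
1: F=-0.4319 v=21.9468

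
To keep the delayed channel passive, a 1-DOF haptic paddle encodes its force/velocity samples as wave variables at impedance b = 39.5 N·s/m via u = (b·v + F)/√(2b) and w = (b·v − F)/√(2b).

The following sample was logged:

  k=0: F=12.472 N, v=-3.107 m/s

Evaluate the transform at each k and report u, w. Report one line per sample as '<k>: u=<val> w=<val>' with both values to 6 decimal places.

k=0: b·v=39.5×(-3.107)=-122.726500; √(2b)=8.888194; u=(-122.726500+12.472)/8.888194=-12.404600, w=(-122.726500−12.472)/8.888194=-15.211020

0: u=-12.404600 w=-15.211020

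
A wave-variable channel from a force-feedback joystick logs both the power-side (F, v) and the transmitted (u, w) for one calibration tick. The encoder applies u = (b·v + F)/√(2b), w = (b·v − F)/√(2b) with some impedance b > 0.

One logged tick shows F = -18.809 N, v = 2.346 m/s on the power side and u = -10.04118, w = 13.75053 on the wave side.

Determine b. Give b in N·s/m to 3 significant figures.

u + w = 3.7093;  u + w = √(2b)·v, so √(2b) = 3.7093/2.346 = 1.5811.
b = (√(2b))²/2 = 2.5000/2 = 1.2500.
(Check via u − w = 2F/√(2b): u − w = -23.7917, 2F/√(2b) = -23.7917.)

b = 1.25 N·s/m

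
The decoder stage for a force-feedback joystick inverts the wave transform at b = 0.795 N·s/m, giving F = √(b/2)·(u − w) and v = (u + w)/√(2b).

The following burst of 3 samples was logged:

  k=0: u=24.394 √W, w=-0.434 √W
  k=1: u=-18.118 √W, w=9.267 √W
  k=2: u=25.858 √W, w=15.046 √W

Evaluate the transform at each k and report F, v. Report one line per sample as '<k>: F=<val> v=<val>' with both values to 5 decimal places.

k=0: u−w=24.82800, u+w=23.96000; √(b/2)=0.63048, √(2b)=1.26095; F=0.63048×24.828=15.65346, v=23.96000/1.26095=19.00152
k=1: u−w=-27.38500, u+w=-8.85100; √(b/2)=0.63048, √(2b)=1.26095; F=0.63048×(-27.385)=-17.26559, v=-8.85100/1.26095=-7.01930
k=2: u−w=10.81200, u+w=40.90400; √(b/2)=0.63048, √(2b)=1.26095; F=0.63048×10.812=6.81671, v=40.90400/1.26095=32.43898

0: F=15.65346 v=19.00152
1: F=-17.26559 v=-7.01930
2: F=6.81671 v=32.43898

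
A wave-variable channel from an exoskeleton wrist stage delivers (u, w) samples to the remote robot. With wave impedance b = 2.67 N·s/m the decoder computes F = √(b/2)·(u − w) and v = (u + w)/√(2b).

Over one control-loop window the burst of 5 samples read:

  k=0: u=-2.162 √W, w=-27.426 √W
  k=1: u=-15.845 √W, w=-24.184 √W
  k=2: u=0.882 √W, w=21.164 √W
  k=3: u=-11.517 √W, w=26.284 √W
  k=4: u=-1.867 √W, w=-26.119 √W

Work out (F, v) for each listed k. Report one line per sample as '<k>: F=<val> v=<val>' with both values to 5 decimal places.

0: F=29.19058 v=-12.80398
1: F=9.63506 v=-17.32224
2: F=-23.43427 v=9.54024
3: F=-43.67611 v=6.39031
4: F=28.02129 v=-12.11073

k=0: u−w=25.26400, u+w=-29.58800; √(b/2)=1.15542, √(2b)=2.31084; F=1.15542×25.264=29.19058, v=-29.58800/2.31084=-12.80398
k=1: u−w=8.33900, u+w=-40.02900; √(b/2)=1.15542, √(2b)=2.31084; F=1.15542×8.339=9.63506, v=-40.02900/2.31084=-17.32224
k=2: u−w=-20.28200, u+w=22.04600; √(b/2)=1.15542, √(2b)=2.31084; F=1.15542×(-20.282)=-23.43427, v=22.04600/2.31084=9.54024
k=3: u−w=-37.80100, u+w=14.76700; √(b/2)=1.15542, √(2b)=2.31084; F=1.15542×(-37.801)=-43.67611, v=14.76700/2.31084=6.39031
k=4: u−w=24.25200, u+w=-27.98600; √(b/2)=1.15542, √(2b)=2.31084; F=1.15542×24.252=28.02129, v=-27.98600/2.31084=-12.11073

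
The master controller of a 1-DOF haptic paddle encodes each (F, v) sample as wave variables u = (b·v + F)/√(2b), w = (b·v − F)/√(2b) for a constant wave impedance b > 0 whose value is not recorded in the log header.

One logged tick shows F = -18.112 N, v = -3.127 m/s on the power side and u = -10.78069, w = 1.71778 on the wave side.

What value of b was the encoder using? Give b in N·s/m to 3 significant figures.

u + w = -9.0629;  u + w = √(2b)·v, so √(2b) = -9.0629/(-3.127) = 2.8983.
b = (√(2b))²/2 = 8.4000/2 = 4.2000.
(Check via u − w = 2F/√(2b): u − w = -12.4985, 2F/√(2b) = -12.4985.)

b = 4.2 N·s/m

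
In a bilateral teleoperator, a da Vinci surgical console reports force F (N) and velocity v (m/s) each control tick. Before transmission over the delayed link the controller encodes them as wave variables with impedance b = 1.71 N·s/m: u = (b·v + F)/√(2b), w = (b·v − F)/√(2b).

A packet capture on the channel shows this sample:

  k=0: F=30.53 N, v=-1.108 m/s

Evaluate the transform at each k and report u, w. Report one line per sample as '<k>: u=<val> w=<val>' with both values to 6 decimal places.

k=0: b·v=1.71×(-1.108)=-1.894680; √(2b)=1.849324; u=(-1.894680+30.53)/1.849324=15.484208, w=(-1.894680−30.53)/1.849324=-17.533259

0: u=15.484208 w=-17.533259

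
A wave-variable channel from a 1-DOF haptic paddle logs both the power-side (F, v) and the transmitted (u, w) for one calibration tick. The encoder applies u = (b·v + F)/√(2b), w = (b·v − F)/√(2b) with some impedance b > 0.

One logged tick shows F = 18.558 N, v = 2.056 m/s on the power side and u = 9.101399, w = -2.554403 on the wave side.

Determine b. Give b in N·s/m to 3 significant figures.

u + w = 6.546996;  u + w = √(2b)·v, so √(2b) = 6.546996/2.056 = 3.184337.
b = (√(2b))²/2 = 10.139999/2 = 5.070000.
(Check via u − w = 2F/√(2b): u − w = 11.655802, 2F/√(2b) = 11.655803.)

b = 5.07 N·s/m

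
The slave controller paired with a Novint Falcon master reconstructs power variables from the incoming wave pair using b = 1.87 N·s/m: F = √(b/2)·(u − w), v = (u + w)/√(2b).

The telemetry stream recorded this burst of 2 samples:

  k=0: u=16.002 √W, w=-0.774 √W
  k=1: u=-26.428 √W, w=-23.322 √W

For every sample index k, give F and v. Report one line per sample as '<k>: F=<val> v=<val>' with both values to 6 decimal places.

k=0: u−w=16.776000, u+w=15.228000; √(b/2)=0.966954, √(2b)=1.933908; F=0.966954×16.776=16.221620, v=15.228000/1.933908=7.874211
k=1: u−w=-3.106000, u+w=-49.750000; √(b/2)=0.966954, √(2b)=1.933908; F=0.966954×(-3.106)=-3.003359, v=-49.750000/1.933908=-25.725113

0: F=16.221620 v=7.874211
1: F=-3.003359 v=-25.725113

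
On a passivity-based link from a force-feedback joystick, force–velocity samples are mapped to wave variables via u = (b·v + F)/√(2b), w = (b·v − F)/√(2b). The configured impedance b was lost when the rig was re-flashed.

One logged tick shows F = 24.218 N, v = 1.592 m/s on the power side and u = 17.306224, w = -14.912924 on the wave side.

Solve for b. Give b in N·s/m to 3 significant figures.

u + w = 2.393300;  u + w = √(2b)·v, so √(2b) = 2.393300/1.592 = 1.503329.
b = (√(2b))²/2 = 2.259999/2 = 1.129999.
(Check via u − w = 2F/√(2b): u − w = 32.219148, 2F/√(2b) = 32.219158.)

b = 1.13 N·s/m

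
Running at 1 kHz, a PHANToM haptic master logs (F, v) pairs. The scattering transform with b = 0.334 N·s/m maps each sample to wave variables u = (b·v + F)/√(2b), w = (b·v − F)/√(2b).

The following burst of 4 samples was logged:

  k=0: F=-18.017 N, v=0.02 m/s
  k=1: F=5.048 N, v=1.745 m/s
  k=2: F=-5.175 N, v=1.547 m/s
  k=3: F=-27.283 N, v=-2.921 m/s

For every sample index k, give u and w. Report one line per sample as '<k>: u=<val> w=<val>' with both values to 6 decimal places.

0: u=-22.036022 w=22.052368
1: u=6.889444 w=-5.463234
2: u=-5.699535 w=6.963917
3: u=-34.575035 w=32.187664

k=0: b·v=0.334×0.02=0.006680; √(2b)=0.817313; u=(0.006680+(-18.017))/0.817313=-22.036022, w=(0.006680−(-18.017))/0.817313=22.052368
k=1: b·v=0.334×1.745=0.582830; √(2b)=0.817313; u=(0.582830+5.048)/0.817313=6.889444, w=(0.582830−5.048)/0.817313=-5.463234
k=2: b·v=0.334×1.547=0.516698; √(2b)=0.817313; u=(0.516698+(-5.175))/0.817313=-5.699535, w=(0.516698−(-5.175))/0.817313=6.963917
k=3: b·v=0.334×(-2.921)=-0.975614; √(2b)=0.817313; u=(-0.975614+(-27.283))/0.817313=-34.575035, w=(-0.975614−(-27.283))/0.817313=32.187664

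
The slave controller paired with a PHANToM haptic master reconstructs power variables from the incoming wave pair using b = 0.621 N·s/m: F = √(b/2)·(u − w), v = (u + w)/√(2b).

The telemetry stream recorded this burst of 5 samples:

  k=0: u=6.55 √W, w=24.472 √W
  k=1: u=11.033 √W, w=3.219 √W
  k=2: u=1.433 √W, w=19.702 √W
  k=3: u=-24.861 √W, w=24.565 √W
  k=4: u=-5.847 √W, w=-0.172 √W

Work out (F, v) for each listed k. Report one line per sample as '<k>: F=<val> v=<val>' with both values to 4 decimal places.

k=0: u−w=-17.9220, u+w=31.0220; √(b/2)=0.5572, √(2b)=1.1145; F=0.5572×(-17.922)=-9.9866, v=31.0220/1.1145=27.8361
k=1: u−w=7.8140, u+w=14.2520; √(b/2)=0.5572, √(2b)=1.1145; F=0.5572×7.814=4.3542, v=14.2520/1.1145=12.7884
k=2: u−w=-18.2690, u+w=21.1350; √(b/2)=0.5572, √(2b)=1.1145; F=0.5572×(-18.269)=-10.1799, v=21.1350/1.1145=18.9645
k=3: u−w=-49.4260, u+w=-0.2960; √(b/2)=0.5572, √(2b)=1.1145; F=0.5572×(-49.426)=-27.5414, v=-0.2960/1.1145=-0.2656
k=4: u−w=-5.6750, u+w=-6.0190; √(b/2)=0.5572, √(2b)=1.1145; F=0.5572×(-5.675)=-3.1623, v=-6.0190/1.1145=-5.4009

0: F=-9.9866 v=27.8361
1: F=4.3542 v=12.7884
2: F=-10.1799 v=18.9645
3: F=-27.5414 v=-0.2656
4: F=-3.1623 v=-5.4009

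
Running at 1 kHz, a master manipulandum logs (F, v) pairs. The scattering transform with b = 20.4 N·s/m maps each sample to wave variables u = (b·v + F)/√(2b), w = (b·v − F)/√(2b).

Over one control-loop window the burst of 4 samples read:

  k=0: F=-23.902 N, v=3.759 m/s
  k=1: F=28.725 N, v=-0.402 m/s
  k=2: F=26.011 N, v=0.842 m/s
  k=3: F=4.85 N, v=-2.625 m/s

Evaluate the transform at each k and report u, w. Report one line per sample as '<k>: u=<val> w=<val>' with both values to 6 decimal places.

k=0: b·v=20.4×3.759=76.683600; √(2b)=6.387488; u=(76.683600+(-23.902))/6.387488=8.263280, w=(76.683600−(-23.902))/6.387488=15.747287
k=1: b·v=20.4×(-0.402)=-8.200800; √(2b)=6.387488; u=(-8.200800+28.725)/6.387488=3.213188, w=(-8.200800−28.725)/6.387488=-5.780958
k=2: b·v=20.4×0.842=17.176800; √(2b)=6.387488; u=(17.176800+26.011)/6.387488=6.761312, w=(17.176800−26.011)/6.387488=-1.383048
k=3: b·v=20.4×(-2.625)=-53.550000; √(2b)=6.387488; u=(-53.550000+4.85)/6.387488=-7.624281, w=(-53.550000−4.85)/6.387488=-9.142875

0: u=8.263280 w=15.747287
1: u=3.213188 w=-5.780958
2: u=6.761312 w=-1.383048
3: u=-7.624281 w=-9.142875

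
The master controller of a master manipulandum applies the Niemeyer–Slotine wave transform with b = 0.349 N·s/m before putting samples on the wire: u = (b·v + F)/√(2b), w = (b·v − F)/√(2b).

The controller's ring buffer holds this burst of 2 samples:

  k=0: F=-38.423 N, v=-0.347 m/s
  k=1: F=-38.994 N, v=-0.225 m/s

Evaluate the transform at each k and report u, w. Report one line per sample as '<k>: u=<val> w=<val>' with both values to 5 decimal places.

k=0: b·v=0.349×(-0.347)=-0.12110; √(2b)=0.83546; u=(-0.12110+(-38.423))/0.83546=-46.13497, w=(-0.12110−(-38.423))/0.83546=45.84506
k=1: b·v=0.349×(-0.225)=-0.07852; √(2b)=0.83546; u=(-0.07852+(-38.994))/0.83546=-46.76746, w=(-0.07852−(-38.994))/0.83546=46.57948

0: u=-46.13497 w=45.84506
1: u=-46.76746 w=46.57948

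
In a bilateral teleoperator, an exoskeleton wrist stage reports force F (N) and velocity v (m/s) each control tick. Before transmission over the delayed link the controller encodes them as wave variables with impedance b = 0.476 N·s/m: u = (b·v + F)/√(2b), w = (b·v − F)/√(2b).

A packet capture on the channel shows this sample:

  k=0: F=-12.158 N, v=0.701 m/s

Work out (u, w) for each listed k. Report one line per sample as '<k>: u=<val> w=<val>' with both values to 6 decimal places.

k=0: b·v=0.476×0.701=0.333676; √(2b)=0.975705; u=(0.333676+(-12.158))/0.975705=-12.118751, w=(0.333676−(-12.158))/0.975705=12.802720

0: u=-12.118751 w=12.802720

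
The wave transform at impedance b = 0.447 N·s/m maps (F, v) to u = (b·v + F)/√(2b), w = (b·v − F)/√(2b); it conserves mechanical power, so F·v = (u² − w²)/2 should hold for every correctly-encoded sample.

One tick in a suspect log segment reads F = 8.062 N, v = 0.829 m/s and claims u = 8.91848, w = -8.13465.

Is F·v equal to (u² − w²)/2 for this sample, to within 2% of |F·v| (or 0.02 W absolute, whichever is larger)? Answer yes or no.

yes

F·v = 8.062×0.829 = 6.6834 W.
(u² − w²)/2 = (79.5393 − 66.1725)/2 = 6.6834 W.
|Δ| = 0.0000;  2% of max(1, |F·v|) = 0.1337.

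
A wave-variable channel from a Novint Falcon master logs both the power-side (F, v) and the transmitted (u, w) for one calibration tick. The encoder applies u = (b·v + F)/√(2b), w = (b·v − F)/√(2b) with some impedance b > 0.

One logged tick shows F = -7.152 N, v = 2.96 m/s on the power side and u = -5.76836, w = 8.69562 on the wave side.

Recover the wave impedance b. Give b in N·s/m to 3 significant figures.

u + w = 2.9273;  u + w = √(2b)·v, so √(2b) = 2.9273/2.96 = 0.9889.
b = (√(2b))²/2 = 0.9780/2 = 0.4890.
(Check via u − w = 2F/√(2b): u − w = -14.4640, 2F/√(2b) = -14.4640.)

b = 0.489 N·s/m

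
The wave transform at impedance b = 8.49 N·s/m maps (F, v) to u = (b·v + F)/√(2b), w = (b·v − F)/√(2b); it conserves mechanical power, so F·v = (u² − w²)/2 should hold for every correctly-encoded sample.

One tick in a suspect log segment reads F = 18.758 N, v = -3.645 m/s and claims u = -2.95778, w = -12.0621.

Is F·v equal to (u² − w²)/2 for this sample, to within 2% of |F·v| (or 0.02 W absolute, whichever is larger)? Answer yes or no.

F·v = 18.758×(-3.645) = -68.37291 W.
(u² − w²)/2 = (8.74846 − 145.49426)/2 = -68.37290 W.
|Δ| = 0.00001;  2% of max(1, |F·v|) = 1.36746.

yes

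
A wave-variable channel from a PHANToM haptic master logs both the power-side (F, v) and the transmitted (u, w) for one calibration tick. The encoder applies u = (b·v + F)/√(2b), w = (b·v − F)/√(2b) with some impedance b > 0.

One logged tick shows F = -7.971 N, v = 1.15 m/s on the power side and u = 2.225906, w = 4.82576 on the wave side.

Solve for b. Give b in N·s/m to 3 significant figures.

u + w = 7.051666;  u + w = √(2b)·v, so √(2b) = 7.051666/1.15 = 6.131883.
b = (√(2b))²/2 = 37.599995/2 = 18.799997.
(Check via u − w = 2F/√(2b): u − w = -2.599854, 2F/√(2b) = -2.599854.)

b = 18.8 N·s/m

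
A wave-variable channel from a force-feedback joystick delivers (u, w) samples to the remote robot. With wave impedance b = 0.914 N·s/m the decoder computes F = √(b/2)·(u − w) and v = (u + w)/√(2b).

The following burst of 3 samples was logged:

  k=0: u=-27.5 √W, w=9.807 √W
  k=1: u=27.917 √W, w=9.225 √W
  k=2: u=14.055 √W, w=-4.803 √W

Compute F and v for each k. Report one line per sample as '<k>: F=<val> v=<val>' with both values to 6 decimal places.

0: F=-25.220194 v=-13.086195
1: F=12.636124 v=27.471172
2: F=12.748343 v=6.843016

k=0: u−w=-37.307000, u+w=-17.693000; √(b/2)=0.676018, √(2b)=1.352036; F=0.676018×(-37.307)=-25.220194, v=-17.693000/1.352036=-13.086195
k=1: u−w=18.692000, u+w=37.142000; √(b/2)=0.676018, √(2b)=1.352036; F=0.676018×18.692=12.636124, v=37.142000/1.352036=27.471172
k=2: u−w=18.858000, u+w=9.252000; √(b/2)=0.676018, √(2b)=1.352036; F=0.676018×18.858=12.748343, v=9.252000/1.352036=6.843016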